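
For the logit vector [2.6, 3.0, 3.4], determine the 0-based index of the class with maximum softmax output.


Softmax is a monotonic transformation, so it preserves the argmax.
We need to find the index of the maximum logit.
Index 0: 2.6
Index 1: 3.0
Index 2: 3.4
Maximum logit = 3.4 at index 2

2


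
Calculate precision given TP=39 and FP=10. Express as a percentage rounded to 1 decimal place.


Precision = TP / (TP + FP) * 100
= 39 / (39 + 10)
= 39 / 49
= 0.7959
= 79.6%

79.6


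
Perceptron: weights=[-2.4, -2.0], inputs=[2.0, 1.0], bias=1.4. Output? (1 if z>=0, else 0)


z = w . x + b
= -2.4*2.0 + -2.0*1.0 + 1.4
= -4.8 + -2.0 + 1.4
= -6.8 + 1.4
= -5.4
Since z = -5.4 < 0, output = 0

0


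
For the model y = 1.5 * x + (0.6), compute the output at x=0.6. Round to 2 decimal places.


y = 1.5 * 0.6 + (0.6)
= 0.9 + (0.6)
= 1.50

1.50


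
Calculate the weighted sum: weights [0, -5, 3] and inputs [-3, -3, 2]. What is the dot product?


Element-wise products:
0 * -3 = 0
-5 * -3 = 15
3 * 2 = 6
Sum = 0 + 15 + 6
= 21

21


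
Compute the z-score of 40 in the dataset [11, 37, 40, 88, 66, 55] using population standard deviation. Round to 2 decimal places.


Mean = (11 + 37 + 40 + 88 + 66 + 55) / 6 = 49.5
Variance = sum((x_i - mean)^2) / n = 585.5833
Std = sqrt(585.5833) = 24.1988
Z = (x - mean) / std
= (40 - 49.5) / 24.1988
= -9.5 / 24.1988
= -0.39

-0.39


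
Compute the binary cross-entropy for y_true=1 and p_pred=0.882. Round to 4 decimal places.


For y=1: Loss = -log(p)
= -log(0.882)
= -(-0.1256)
= 0.1256

0.1256


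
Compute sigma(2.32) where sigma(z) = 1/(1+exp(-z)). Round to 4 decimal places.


sigmoid(z) = 1 / (1 + exp(-z))
exp(-(2.32)) = exp(-2.32) = 0.0983
1 + 0.0983 = 1.0983
1 / 1.0983 = 0.9105

0.9105


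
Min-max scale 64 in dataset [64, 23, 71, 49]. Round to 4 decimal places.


Min = 23, Max = 71
Range = 71 - 23 = 48
Scaled = (x - min) / (max - min)
= (64 - 23) / 48
= 41 / 48
= 0.8542

0.8542


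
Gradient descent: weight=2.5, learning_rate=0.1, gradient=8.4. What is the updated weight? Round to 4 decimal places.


w_new = w_old - lr * gradient
= 2.5 - 0.1 * 8.4
= 2.5 - (0.84)
= 1.6600

1.6600


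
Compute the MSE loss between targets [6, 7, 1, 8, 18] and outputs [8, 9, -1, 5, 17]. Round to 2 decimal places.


Differences: [-2, -2, 2, 3, 1]
Squared errors: [4, 4, 4, 9, 1]
Sum of squared errors = 22
MSE = 22 / 5 = 4.40

4.40


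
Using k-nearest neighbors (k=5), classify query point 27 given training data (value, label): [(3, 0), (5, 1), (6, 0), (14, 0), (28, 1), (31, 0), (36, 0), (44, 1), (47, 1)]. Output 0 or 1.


Distances from query 27:
Point 28 (class 1): distance = 1
Point 31 (class 0): distance = 4
Point 36 (class 0): distance = 9
Point 14 (class 0): distance = 13
Point 44 (class 1): distance = 17
K=5 nearest neighbors: classes = [1, 0, 0, 0, 1]
Votes for class 1: 2 / 5
Majority vote => class 0

0


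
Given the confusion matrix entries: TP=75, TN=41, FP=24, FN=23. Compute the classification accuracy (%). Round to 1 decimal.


Accuracy = (TP + TN) / (TP + TN + FP + FN) * 100
= (75 + 41) / (75 + 41 + 24 + 23)
= 116 / 163
= 0.7117
= 71.2%

71.2


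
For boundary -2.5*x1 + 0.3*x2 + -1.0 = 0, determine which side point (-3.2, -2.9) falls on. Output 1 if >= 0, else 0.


Compute -2.5 * -3.2 + 0.3 * -2.9 + -1.0
= 8.0 + -0.87 + -1.0
= 6.13
Since 6.13 >= 0, the point is on the positive side.

1


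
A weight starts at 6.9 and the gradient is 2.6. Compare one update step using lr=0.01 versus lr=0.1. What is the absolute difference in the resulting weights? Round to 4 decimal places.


With lr=0.01: w_new = 6.9 - 0.01 * 2.6 = 6.874
With lr=0.1: w_new = 6.9 - 0.1 * 2.6 = 6.64
Absolute difference = |6.874 - 6.64|
= 0.2340

0.2340


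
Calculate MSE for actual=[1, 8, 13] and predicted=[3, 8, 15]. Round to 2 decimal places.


Differences: [-2, 0, -2]
Squared errors: [4, 0, 4]
Sum of squared errors = 8
MSE = 8 / 3 = 2.67

2.67


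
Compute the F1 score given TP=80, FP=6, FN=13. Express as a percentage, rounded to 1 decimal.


Precision = TP / (TP + FP) = 80 / 86 = 0.9302
Recall = TP / (TP + FN) = 80 / 93 = 0.8602
F1 = 2 * P * R / (P + R)
= 2 * 0.9302 * 0.8602 / (0.9302 + 0.8602)
= 1.6004 / 1.7904
= 0.8939
As percentage: 89.4%

89.4


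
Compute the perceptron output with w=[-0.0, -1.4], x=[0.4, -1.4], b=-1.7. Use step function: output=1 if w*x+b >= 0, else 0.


z = w . x + b
= -0.0*0.4 + -1.4*-1.4 + -1.7
= -0.0 + 1.96 + -1.7
= 1.96 + -1.7
= 0.26
Since z = 0.26 >= 0, output = 1

1


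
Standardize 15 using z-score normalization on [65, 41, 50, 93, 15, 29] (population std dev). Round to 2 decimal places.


Mean = (65 + 41 + 50 + 93 + 15 + 29) / 6 = 48.8333
Variance = sum((x_i - mean)^2) / n = 635.4722
Std = sqrt(635.4722) = 25.2086
Z = (x - mean) / std
= (15 - 48.8333) / 25.2086
= -33.8333 / 25.2086
= -1.34

-1.34


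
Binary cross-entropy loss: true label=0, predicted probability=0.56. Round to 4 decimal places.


For y=0: Loss = -log(1-p)
= -log(1 - 0.56)
= -log(0.44)
= -(-0.821)
= 0.8210

0.8210


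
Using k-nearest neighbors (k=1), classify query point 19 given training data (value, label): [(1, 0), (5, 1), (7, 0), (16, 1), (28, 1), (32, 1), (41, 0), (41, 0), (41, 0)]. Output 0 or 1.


Distances from query 19:
Point 16 (class 1): distance = 3
K=1 nearest neighbors: classes = [1]
Votes for class 1: 1 / 1
Majority vote => class 1

1


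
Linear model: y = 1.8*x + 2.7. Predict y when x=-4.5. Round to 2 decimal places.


y = 1.8 * -4.5 + (2.7)
= -8.1 + (2.7)
= -5.40

-5.40


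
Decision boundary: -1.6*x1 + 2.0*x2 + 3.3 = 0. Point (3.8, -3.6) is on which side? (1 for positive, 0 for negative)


Compute -1.6 * 3.8 + 2.0 * -3.6 + 3.3
= -6.08 + -7.2 + 3.3
= -9.98
Since -9.98 < 0, the point is on the negative side.

0


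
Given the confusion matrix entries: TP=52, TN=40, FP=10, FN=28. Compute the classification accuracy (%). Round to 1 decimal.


Accuracy = (TP + TN) / (TP + TN + FP + FN) * 100
= (52 + 40) / (52 + 40 + 10 + 28)
= 92 / 130
= 0.7077
= 70.8%

70.8


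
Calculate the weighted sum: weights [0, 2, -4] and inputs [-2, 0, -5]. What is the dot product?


Element-wise products:
0 * -2 = 0
2 * 0 = 0
-4 * -5 = 20
Sum = 0 + 0 + 20
= 20

20


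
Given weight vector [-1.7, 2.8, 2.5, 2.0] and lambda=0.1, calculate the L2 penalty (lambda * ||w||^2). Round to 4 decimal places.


Squaring each weight:
(-1.7)^2 = 2.89
2.8^2 = 7.84
2.5^2 = 6.25
2.0^2 = 4.0
Sum of squares = 20.98
Penalty = 0.1 * 20.98 = 2.0980

2.0980


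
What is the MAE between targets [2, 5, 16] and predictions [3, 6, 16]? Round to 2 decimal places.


Absolute errors: [1, 1, 0]
Sum of absolute errors = 2
MAE = 2 / 3 = 0.67

0.67


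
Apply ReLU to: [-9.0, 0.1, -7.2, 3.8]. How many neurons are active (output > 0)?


ReLU(x) = max(0, x) for each element:
ReLU(-9.0) = 0
ReLU(0.1) = 0.1
ReLU(-7.2) = 0
ReLU(3.8) = 3.8
Active neurons (>0): 2

2


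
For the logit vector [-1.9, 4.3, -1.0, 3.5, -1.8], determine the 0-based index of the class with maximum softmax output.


Softmax is a monotonic transformation, so it preserves the argmax.
We need to find the index of the maximum logit.
Index 0: -1.9
Index 1: 4.3
Index 2: -1.0
Index 3: 3.5
Index 4: -1.8
Maximum logit = 4.3 at index 1

1


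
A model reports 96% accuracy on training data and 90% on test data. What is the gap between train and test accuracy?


Gap = train_accuracy - test_accuracy
= 96 - 90
= 6%
This moderate gap may indicate mild overfitting.

6


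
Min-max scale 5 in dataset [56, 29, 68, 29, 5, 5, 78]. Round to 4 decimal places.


Min = 5, Max = 78
Range = 78 - 5 = 73
Scaled = (x - min) / (max - min)
= (5 - 5) / 73
= 0 / 73
= 0.0000

0.0000


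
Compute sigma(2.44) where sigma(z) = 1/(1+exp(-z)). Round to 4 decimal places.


sigmoid(z) = 1 / (1 + exp(-z))
exp(-(2.44)) = exp(-2.44) = 0.0872
1 + 0.0872 = 1.0872
1 / 1.0872 = 0.9198

0.9198


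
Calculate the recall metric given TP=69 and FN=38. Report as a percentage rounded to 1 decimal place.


Recall = TP / (TP + FN) * 100
= 69 / (69 + 38)
= 69 / 107
= 0.6449
= 64.5%

64.5


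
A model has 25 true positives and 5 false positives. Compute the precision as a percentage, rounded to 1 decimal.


Precision = TP / (TP + FP) * 100
= 25 / (25 + 5)
= 25 / 30
= 0.8333
= 83.3%

83.3


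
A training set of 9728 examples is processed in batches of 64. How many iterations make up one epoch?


Iterations per epoch = dataset_size / batch_size
= 9728 / 64
= 152

152


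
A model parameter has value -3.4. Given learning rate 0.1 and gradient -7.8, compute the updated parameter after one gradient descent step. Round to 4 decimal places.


w_new = w_old - lr * gradient
= -3.4 - 0.1 * -7.8
= -3.4 - (-0.78)
= -2.6200

-2.6200


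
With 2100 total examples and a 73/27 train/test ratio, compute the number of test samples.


Train samples = 2100 * 73% = 1533
Test samples = 2100 - 1533
= 567

567


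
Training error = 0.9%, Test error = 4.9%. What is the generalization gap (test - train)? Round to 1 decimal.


Generalization gap = test_error - train_error
= 4.9 - 0.9
= 4.0%
A moderate gap.

4.0


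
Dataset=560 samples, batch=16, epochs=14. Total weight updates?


Iterations per epoch = 560 / 16 = 35
Total updates = iterations_per_epoch * epochs
= 35 * 14
= 490

490


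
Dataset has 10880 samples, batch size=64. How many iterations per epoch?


Iterations per epoch = dataset_size / batch_size
= 10880 / 64
= 170

170


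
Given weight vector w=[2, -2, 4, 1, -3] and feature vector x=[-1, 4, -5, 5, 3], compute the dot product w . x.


Element-wise products:
2 * -1 = -2
-2 * 4 = -8
4 * -5 = -20
1 * 5 = 5
-3 * 3 = -9
Sum = -2 + -8 + -20 + 5 + -9
= -34

-34


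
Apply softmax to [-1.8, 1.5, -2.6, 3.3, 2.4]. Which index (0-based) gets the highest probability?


Softmax is a monotonic transformation, so it preserves the argmax.
We need to find the index of the maximum logit.
Index 0: -1.8
Index 1: 1.5
Index 2: -2.6
Index 3: 3.3
Index 4: 2.4
Maximum logit = 3.3 at index 3

3


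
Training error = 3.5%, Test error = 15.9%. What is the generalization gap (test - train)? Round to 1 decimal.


Generalization gap = test_error - train_error
= 15.9 - 3.5
= 12.4%
A large gap suggests overfitting.

12.4


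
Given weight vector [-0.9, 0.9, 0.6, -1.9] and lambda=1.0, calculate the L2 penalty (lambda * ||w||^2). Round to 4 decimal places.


Squaring each weight:
(-0.9)^2 = 0.81
0.9^2 = 0.81
0.6^2 = 0.36
(-1.9)^2 = 3.61
Sum of squares = 5.59
Penalty = 1.0 * 5.59 = 5.5900

5.5900


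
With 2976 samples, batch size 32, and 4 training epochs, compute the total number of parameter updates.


Iterations per epoch = 2976 / 32 = 93
Total updates = iterations_per_epoch * epochs
= 93 * 4
= 372

372


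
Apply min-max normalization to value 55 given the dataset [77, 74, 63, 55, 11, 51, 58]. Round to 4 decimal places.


Min = 11, Max = 77
Range = 77 - 11 = 66
Scaled = (x - min) / (max - min)
= (55 - 11) / 66
= 44 / 66
= 0.6667

0.6667


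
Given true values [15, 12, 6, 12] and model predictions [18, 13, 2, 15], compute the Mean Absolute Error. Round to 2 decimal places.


Absolute errors: [3, 1, 4, 3]
Sum of absolute errors = 11
MAE = 11 / 4 = 2.75

2.75


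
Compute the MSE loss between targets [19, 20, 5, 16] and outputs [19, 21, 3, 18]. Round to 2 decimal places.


Differences: [0, -1, 2, -2]
Squared errors: [0, 1, 4, 4]
Sum of squared errors = 9
MSE = 9 / 4 = 2.25

2.25


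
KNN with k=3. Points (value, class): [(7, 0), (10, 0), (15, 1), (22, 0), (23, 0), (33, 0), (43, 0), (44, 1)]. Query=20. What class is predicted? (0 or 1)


Distances from query 20:
Point 22 (class 0): distance = 2
Point 23 (class 0): distance = 3
Point 15 (class 1): distance = 5
K=3 nearest neighbors: classes = [0, 0, 1]
Votes for class 1: 1 / 3
Majority vote => class 0

0


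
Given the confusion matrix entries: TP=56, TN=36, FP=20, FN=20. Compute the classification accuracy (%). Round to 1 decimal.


Accuracy = (TP + TN) / (TP + TN + FP + FN) * 100
= (56 + 36) / (56 + 36 + 20 + 20)
= 92 / 132
= 0.697
= 69.7%

69.7


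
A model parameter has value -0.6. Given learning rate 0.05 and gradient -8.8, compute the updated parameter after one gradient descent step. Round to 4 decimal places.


w_new = w_old - lr * gradient
= -0.6 - 0.05 * -8.8
= -0.6 - (-0.44)
= -0.1600

-0.1600


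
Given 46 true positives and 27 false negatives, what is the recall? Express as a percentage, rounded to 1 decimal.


Recall = TP / (TP + FN) * 100
= 46 / (46 + 27)
= 46 / 73
= 0.6301
= 63.0%

63.0


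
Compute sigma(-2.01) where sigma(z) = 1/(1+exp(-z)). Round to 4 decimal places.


sigmoid(z) = 1 / (1 + exp(-z))
exp(-(-2.01)) = exp(2.01) = 7.4633
1 + 7.4633 = 8.4633
1 / 8.4633 = 0.1182

0.1182


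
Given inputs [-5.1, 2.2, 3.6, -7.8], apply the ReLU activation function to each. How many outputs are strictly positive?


ReLU(x) = max(0, x) for each element:
ReLU(-5.1) = 0
ReLU(2.2) = 2.2
ReLU(3.6) = 3.6
ReLU(-7.8) = 0
Active neurons (>0): 2

2


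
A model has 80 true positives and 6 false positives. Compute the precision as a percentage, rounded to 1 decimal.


Precision = TP / (TP + FP) * 100
= 80 / (80 + 6)
= 80 / 86
= 0.9302
= 93.0%

93.0


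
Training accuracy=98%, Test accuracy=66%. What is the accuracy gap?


Gap = train_accuracy - test_accuracy
= 98 - 66
= 32%
This large gap strongly indicates overfitting.

32


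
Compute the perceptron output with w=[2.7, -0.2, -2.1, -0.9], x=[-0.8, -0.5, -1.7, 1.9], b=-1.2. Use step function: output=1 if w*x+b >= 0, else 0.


z = w . x + b
= 2.7*-0.8 + -0.2*-0.5 + -2.1*-1.7 + -0.9*1.9 + -1.2
= -2.16 + 0.1 + 3.57 + -1.71 + -1.2
= -0.2 + -1.2
= -1.4
Since z = -1.4 < 0, output = 0

0


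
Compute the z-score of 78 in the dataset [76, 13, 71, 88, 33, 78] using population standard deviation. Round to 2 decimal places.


Mean = (76 + 13 + 71 + 88 + 33 + 78) / 6 = 59.8333
Variance = sum((x_i - mean)^2) / n = 737.1389
Std = sqrt(737.1389) = 27.1503
Z = (x - mean) / std
= (78 - 59.8333) / 27.1503
= 18.1667 / 27.1503
= 0.67

0.67


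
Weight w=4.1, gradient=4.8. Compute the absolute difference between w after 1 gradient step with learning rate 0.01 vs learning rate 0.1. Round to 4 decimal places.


With lr=0.01: w_new = 4.1 - 0.01 * 4.8 = 4.052
With lr=0.1: w_new = 4.1 - 0.1 * 4.8 = 3.62
Absolute difference = |4.052 - 3.62|
= 0.4320

0.4320


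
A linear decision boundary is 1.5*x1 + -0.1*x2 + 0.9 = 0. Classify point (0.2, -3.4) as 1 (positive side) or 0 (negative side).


Compute 1.5 * 0.2 + -0.1 * -3.4 + 0.9
= 0.3 + 0.34 + 0.9
= 1.54
Since 1.54 >= 0, the point is on the positive side.

1


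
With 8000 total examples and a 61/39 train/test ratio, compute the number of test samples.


Train samples = 8000 * 61% = 4880
Test samples = 8000 - 4880
= 3120

3120


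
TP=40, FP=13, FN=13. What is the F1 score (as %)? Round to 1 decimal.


Precision = TP / (TP + FP) = 40 / 53 = 0.7547
Recall = TP / (TP + FN) = 40 / 53 = 0.7547
F1 = 2 * P * R / (P + R)
= 2 * 0.7547 * 0.7547 / (0.7547 + 0.7547)
= 1.1392 / 1.5094
= 0.7547
As percentage: 75.5%

75.5


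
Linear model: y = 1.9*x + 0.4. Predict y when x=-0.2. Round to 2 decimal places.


y = 1.9 * -0.2 + (0.4)
= -0.38 + (0.4)
= 0.02

0.02


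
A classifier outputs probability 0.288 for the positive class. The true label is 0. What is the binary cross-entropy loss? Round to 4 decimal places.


For y=0: Loss = -log(1-p)
= -log(1 - 0.288)
= -log(0.712)
= -(-0.3397)
= 0.3397

0.3397


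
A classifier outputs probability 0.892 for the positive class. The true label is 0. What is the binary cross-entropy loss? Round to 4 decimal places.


For y=0: Loss = -log(1-p)
= -log(1 - 0.892)
= -log(0.108)
= -(-2.2256)
= 2.2256

2.2256


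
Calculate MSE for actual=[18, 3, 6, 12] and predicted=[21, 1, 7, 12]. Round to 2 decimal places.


Differences: [-3, 2, -1, 0]
Squared errors: [9, 4, 1, 0]
Sum of squared errors = 14
MSE = 14 / 4 = 3.50

3.50


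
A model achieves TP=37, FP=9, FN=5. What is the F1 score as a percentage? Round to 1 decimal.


Precision = TP / (TP + FP) = 37 / 46 = 0.8043
Recall = TP / (TP + FN) = 37 / 42 = 0.881
F1 = 2 * P * R / (P + R)
= 2 * 0.8043 * 0.881 / (0.8043 + 0.881)
= 1.4172 / 1.6853
= 0.8409
As percentage: 84.1%

84.1


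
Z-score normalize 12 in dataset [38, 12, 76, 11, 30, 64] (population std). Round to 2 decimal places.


Mean = (38 + 12 + 76 + 11 + 30 + 64) / 6 = 38.5
Variance = sum((x_i - mean)^2) / n = 597.9167
Std = sqrt(597.9167) = 24.4523
Z = (x - mean) / std
= (12 - 38.5) / 24.4523
= -26.5 / 24.4523
= -1.08

-1.08


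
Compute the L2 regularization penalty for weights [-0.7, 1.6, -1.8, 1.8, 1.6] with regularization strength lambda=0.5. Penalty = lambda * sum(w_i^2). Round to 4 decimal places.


Squaring each weight:
(-0.7)^2 = 0.49
1.6^2 = 2.56
(-1.8)^2 = 3.24
1.8^2 = 3.24
1.6^2 = 2.56
Sum of squares = 12.09
Penalty = 0.5 * 12.09 = 6.0450

6.0450


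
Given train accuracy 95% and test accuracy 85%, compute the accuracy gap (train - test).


Gap = train_accuracy - test_accuracy
= 95 - 85
= 10%
This moderate gap may indicate mild overfitting.

10


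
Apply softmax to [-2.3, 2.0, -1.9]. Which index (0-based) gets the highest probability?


Softmax is a monotonic transformation, so it preserves the argmax.
We need to find the index of the maximum logit.
Index 0: -2.3
Index 1: 2.0
Index 2: -1.9
Maximum logit = 2.0 at index 1

1


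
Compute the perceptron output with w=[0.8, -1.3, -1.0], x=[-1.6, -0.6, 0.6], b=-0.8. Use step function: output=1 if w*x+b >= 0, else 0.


z = w . x + b
= 0.8*-1.6 + -1.3*-0.6 + -1.0*0.6 + -0.8
= -1.28 + 0.78 + -0.6 + -0.8
= -1.1 + -0.8
= -1.9
Since z = -1.9 < 0, output = 0

0


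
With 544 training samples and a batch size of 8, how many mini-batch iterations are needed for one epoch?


Iterations per epoch = dataset_size / batch_size
= 544 / 8
= 68

68


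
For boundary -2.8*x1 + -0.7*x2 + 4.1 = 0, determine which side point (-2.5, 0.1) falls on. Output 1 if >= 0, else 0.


Compute -2.8 * -2.5 + -0.7 * 0.1 + 4.1
= 7.0 + -0.07 + 4.1
= 11.03
Since 11.03 >= 0, the point is on the positive side.

1


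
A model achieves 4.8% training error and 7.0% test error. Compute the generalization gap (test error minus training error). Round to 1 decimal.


Generalization gap = test_error - train_error
= 7.0 - 4.8
= 2.2%
A moderate gap.

2.2


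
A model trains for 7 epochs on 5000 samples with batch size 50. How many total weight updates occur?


Iterations per epoch = 5000 / 50 = 100
Total updates = iterations_per_epoch * epochs
= 100 * 7
= 700

700


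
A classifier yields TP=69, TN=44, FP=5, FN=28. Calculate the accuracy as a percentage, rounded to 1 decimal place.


Accuracy = (TP + TN) / (TP + TN + FP + FN) * 100
= (69 + 44) / (69 + 44 + 5 + 28)
= 113 / 146
= 0.774
= 77.4%

77.4


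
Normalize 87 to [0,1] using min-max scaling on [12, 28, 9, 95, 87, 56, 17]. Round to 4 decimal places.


Min = 9, Max = 95
Range = 95 - 9 = 86
Scaled = (x - min) / (max - min)
= (87 - 9) / 86
= 78 / 86
= 0.9070

0.9070


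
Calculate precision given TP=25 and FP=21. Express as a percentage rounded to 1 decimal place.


Precision = TP / (TP + FP) * 100
= 25 / (25 + 21)
= 25 / 46
= 0.5435
= 54.3%

54.3


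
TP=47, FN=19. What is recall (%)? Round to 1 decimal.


Recall = TP / (TP + FN) * 100
= 47 / (47 + 19)
= 47 / 66
= 0.7121
= 71.2%

71.2


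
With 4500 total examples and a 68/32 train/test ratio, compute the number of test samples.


Train samples = 4500 * 68% = 3060
Test samples = 4500 - 3060
= 1440

1440


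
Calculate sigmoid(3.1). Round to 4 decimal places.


sigmoid(z) = 1 / (1 + exp(-z))
exp(-(3.1)) = exp(-3.1) = 0.045
1 + 0.045 = 1.045
1 / 1.045 = 0.9569

0.9569


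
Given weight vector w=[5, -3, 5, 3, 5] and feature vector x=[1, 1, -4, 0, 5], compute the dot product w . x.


Element-wise products:
5 * 1 = 5
-3 * 1 = -3
5 * -4 = -20
3 * 0 = 0
5 * 5 = 25
Sum = 5 + -3 + -20 + 0 + 25
= 7

7


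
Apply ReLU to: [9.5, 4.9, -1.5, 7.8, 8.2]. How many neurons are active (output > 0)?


ReLU(x) = max(0, x) for each element:
ReLU(9.5) = 9.5
ReLU(4.9) = 4.9
ReLU(-1.5) = 0
ReLU(7.8) = 7.8
ReLU(8.2) = 8.2
Active neurons (>0): 4

4


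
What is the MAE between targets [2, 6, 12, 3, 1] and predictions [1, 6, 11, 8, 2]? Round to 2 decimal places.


Absolute errors: [1, 0, 1, 5, 1]
Sum of absolute errors = 8
MAE = 8 / 5 = 1.60

1.60


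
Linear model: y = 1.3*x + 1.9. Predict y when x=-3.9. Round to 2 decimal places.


y = 1.3 * -3.9 + (1.9)
= -5.07 + (1.9)
= -3.17

-3.17


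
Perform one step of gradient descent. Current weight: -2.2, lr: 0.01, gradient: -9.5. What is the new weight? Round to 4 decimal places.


w_new = w_old - lr * gradient
= -2.2 - 0.01 * -9.5
= -2.2 - (-0.095)
= -2.1050

-2.1050


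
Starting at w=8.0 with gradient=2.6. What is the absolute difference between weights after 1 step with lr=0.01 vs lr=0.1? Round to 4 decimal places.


With lr=0.01: w_new = 8.0 - 0.01 * 2.6 = 7.974
With lr=0.1: w_new = 8.0 - 0.1 * 2.6 = 7.74
Absolute difference = |7.974 - 7.74|
= 0.2340

0.2340


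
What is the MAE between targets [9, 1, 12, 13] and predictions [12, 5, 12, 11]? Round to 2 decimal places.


Absolute errors: [3, 4, 0, 2]
Sum of absolute errors = 9
MAE = 9 / 4 = 2.25

2.25


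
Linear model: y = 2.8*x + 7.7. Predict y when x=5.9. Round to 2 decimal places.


y = 2.8 * 5.9 + (7.7)
= 16.52 + (7.7)
= 24.22

24.22


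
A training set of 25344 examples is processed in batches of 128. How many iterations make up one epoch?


Iterations per epoch = dataset_size / batch_size
= 25344 / 128
= 198

198


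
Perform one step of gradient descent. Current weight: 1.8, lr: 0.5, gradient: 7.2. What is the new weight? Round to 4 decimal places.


w_new = w_old - lr * gradient
= 1.8 - 0.5 * 7.2
= 1.8 - (3.6)
= -1.8000

-1.8000


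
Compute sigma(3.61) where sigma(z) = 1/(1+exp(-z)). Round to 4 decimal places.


sigmoid(z) = 1 / (1 + exp(-z))
exp(-(3.61)) = exp(-3.61) = 0.0271
1 + 0.0271 = 1.0271
1 / 1.0271 = 0.9737

0.9737


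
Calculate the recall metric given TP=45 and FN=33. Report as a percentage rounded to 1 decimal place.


Recall = TP / (TP + FN) * 100
= 45 / (45 + 33)
= 45 / 78
= 0.5769
= 57.7%

57.7


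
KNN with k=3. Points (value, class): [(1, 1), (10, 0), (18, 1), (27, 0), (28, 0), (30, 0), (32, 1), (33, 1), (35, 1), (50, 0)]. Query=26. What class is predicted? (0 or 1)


Distances from query 26:
Point 27 (class 0): distance = 1
Point 28 (class 0): distance = 2
Point 30 (class 0): distance = 4
K=3 nearest neighbors: classes = [0, 0, 0]
Votes for class 1: 0 / 3
Majority vote => class 0

0


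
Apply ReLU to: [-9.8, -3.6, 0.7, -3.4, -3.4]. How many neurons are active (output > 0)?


ReLU(x) = max(0, x) for each element:
ReLU(-9.8) = 0
ReLU(-3.6) = 0
ReLU(0.7) = 0.7
ReLU(-3.4) = 0
ReLU(-3.4) = 0
Active neurons (>0): 1

1


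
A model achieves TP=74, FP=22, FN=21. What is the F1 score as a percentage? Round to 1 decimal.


Precision = TP / (TP + FP) = 74 / 96 = 0.7708
Recall = TP / (TP + FN) = 74 / 95 = 0.7789
F1 = 2 * P * R / (P + R)
= 2 * 0.7708 * 0.7789 / (0.7708 + 0.7789)
= 1.2009 / 1.5498
= 0.7749
As percentage: 77.5%

77.5


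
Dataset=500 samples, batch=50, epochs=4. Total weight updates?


Iterations per epoch = 500 / 50 = 10
Total updates = iterations_per_epoch * epochs
= 10 * 4
= 40

40


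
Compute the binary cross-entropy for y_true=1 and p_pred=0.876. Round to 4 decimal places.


For y=1: Loss = -log(p)
= -log(0.876)
= -(-0.1324)
= 0.1324

0.1324


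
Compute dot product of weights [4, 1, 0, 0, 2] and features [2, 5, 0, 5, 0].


Element-wise products:
4 * 2 = 8
1 * 5 = 5
0 * 0 = 0
0 * 5 = 0
2 * 0 = 0
Sum = 8 + 5 + 0 + 0 + 0
= 13

13


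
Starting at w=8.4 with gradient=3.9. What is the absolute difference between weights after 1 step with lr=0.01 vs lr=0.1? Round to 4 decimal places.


With lr=0.01: w_new = 8.4 - 0.01 * 3.9 = 8.361
With lr=0.1: w_new = 8.4 - 0.1 * 3.9 = 8.01
Absolute difference = |8.361 - 8.01|
= 0.3510

0.3510


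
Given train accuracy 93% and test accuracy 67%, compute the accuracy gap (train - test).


Gap = train_accuracy - test_accuracy
= 93 - 67
= 26%
This large gap strongly indicates overfitting.

26


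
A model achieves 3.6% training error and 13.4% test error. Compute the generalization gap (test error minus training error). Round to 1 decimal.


Generalization gap = test_error - train_error
= 13.4 - 3.6
= 9.8%
A moderate gap.

9.8


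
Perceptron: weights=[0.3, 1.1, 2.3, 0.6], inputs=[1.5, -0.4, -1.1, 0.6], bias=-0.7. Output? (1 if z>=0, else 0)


z = w . x + b
= 0.3*1.5 + 1.1*-0.4 + 2.3*-1.1 + 0.6*0.6 + -0.7
= 0.45 + -0.44 + -2.53 + 0.36 + -0.7
= -2.16 + -0.7
= -2.86
Since z = -2.86 < 0, output = 0

0


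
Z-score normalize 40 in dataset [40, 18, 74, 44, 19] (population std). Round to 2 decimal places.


Mean = (40 + 18 + 74 + 44 + 19) / 5 = 39.0
Variance = sum((x_i - mean)^2) / n = 418.4
Std = sqrt(418.4) = 20.4548
Z = (x - mean) / std
= (40 - 39.0) / 20.4548
= 1.0 / 20.4548
= 0.05

0.05


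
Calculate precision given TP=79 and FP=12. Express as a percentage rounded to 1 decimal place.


Precision = TP / (TP + FP) * 100
= 79 / (79 + 12)
= 79 / 91
= 0.8681
= 86.8%

86.8


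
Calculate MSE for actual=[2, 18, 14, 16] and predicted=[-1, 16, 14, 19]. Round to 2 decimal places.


Differences: [3, 2, 0, -3]
Squared errors: [9, 4, 0, 9]
Sum of squared errors = 22
MSE = 22 / 4 = 5.50

5.50


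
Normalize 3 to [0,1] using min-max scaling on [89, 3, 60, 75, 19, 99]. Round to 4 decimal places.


Min = 3, Max = 99
Range = 99 - 3 = 96
Scaled = (x - min) / (max - min)
= (3 - 3) / 96
= 0 / 96
= 0.0000

0.0000


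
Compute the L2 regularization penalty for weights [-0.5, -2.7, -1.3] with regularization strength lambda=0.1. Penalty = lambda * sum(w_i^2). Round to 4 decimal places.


Squaring each weight:
(-0.5)^2 = 0.25
(-2.7)^2 = 7.29
(-1.3)^2 = 1.69
Sum of squares = 9.23
Penalty = 0.1 * 9.23 = 0.9230

0.9230


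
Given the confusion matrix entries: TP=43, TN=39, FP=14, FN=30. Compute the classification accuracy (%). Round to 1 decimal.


Accuracy = (TP + TN) / (TP + TN + FP + FN) * 100
= (43 + 39) / (43 + 39 + 14 + 30)
= 82 / 126
= 0.6508
= 65.1%

65.1


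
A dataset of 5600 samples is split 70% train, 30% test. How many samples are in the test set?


Train samples = 5600 * 70% = 3920
Test samples = 5600 - 3920
= 1680

1680


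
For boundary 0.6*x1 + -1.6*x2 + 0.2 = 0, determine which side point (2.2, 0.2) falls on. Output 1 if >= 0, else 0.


Compute 0.6 * 2.2 + -1.6 * 0.2 + 0.2
= 1.32 + -0.32 + 0.2
= 1.2
Since 1.2 >= 0, the point is on the positive side.

1


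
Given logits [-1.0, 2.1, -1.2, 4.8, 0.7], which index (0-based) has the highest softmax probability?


Softmax is a monotonic transformation, so it preserves the argmax.
We need to find the index of the maximum logit.
Index 0: -1.0
Index 1: 2.1
Index 2: -1.2
Index 3: 4.8
Index 4: 0.7
Maximum logit = 4.8 at index 3

3


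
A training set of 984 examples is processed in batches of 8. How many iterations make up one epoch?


Iterations per epoch = dataset_size / batch_size
= 984 / 8
= 123

123


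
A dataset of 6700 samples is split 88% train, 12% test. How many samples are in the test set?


Train samples = 6700 * 88% = 5896
Test samples = 6700 - 5896
= 804

804


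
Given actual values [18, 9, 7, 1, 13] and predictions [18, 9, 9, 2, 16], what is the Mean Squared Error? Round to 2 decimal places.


Differences: [0, 0, -2, -1, -3]
Squared errors: [0, 0, 4, 1, 9]
Sum of squared errors = 14
MSE = 14 / 5 = 2.80

2.80


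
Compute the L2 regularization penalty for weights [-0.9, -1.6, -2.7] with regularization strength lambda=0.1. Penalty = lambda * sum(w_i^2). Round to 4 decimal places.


Squaring each weight:
(-0.9)^2 = 0.81
(-1.6)^2 = 2.56
(-2.7)^2 = 7.29
Sum of squares = 10.66
Penalty = 0.1 * 10.66 = 1.0660

1.0660


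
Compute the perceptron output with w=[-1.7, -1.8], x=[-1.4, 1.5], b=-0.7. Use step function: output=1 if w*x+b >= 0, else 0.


z = w . x + b
= -1.7*-1.4 + -1.8*1.5 + -0.7
= 2.38 + -2.7 + -0.7
= -0.32 + -0.7
= -1.02
Since z = -1.02 < 0, output = 0

0


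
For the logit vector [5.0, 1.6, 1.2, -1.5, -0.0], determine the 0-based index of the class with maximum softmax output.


Softmax is a monotonic transformation, so it preserves the argmax.
We need to find the index of the maximum logit.
Index 0: 5.0
Index 1: 1.6
Index 2: 1.2
Index 3: -1.5
Index 4: -0.0
Maximum logit = 5.0 at index 0

0


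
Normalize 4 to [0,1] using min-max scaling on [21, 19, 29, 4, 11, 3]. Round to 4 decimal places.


Min = 3, Max = 29
Range = 29 - 3 = 26
Scaled = (x - min) / (max - min)
= (4 - 3) / 26
= 1 / 26
= 0.0385

0.0385


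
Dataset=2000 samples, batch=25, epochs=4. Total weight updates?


Iterations per epoch = 2000 / 25 = 80
Total updates = iterations_per_epoch * epochs
= 80 * 4
= 320

320


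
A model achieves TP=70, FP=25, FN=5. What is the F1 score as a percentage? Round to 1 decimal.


Precision = TP / (TP + FP) = 70 / 95 = 0.7368
Recall = TP / (TP + FN) = 70 / 75 = 0.9333
F1 = 2 * P * R / (P + R)
= 2 * 0.7368 * 0.9333 / (0.7368 + 0.9333)
= 1.3754 / 1.6702
= 0.8235
As percentage: 82.4%

82.4


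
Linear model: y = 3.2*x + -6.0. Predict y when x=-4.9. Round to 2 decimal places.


y = 3.2 * -4.9 + (-6.0)
= -15.68 + (-6.0)
= -21.68

-21.68


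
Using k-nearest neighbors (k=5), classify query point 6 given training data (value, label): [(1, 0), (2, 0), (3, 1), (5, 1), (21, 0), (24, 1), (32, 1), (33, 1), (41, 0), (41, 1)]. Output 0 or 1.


Distances from query 6:
Point 5 (class 1): distance = 1
Point 3 (class 1): distance = 3
Point 2 (class 0): distance = 4
Point 1 (class 0): distance = 5
Point 21 (class 0): distance = 15
K=5 nearest neighbors: classes = [1, 1, 0, 0, 0]
Votes for class 1: 2 / 5
Majority vote => class 0

0


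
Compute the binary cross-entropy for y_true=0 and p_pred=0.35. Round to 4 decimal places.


For y=0: Loss = -log(1-p)
= -log(1 - 0.35)
= -log(0.65)
= -(-0.4308)
= 0.4308

0.4308


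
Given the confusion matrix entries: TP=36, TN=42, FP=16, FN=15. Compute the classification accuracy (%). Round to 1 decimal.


Accuracy = (TP + TN) / (TP + TN + FP + FN) * 100
= (36 + 42) / (36 + 42 + 16 + 15)
= 78 / 109
= 0.7156
= 71.6%

71.6


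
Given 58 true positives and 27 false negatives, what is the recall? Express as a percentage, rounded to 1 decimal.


Recall = TP / (TP + FN) * 100
= 58 / (58 + 27)
= 58 / 85
= 0.6824
= 68.2%

68.2


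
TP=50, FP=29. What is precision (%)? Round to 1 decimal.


Precision = TP / (TP + FP) * 100
= 50 / (50 + 29)
= 50 / 79
= 0.6329
= 63.3%

63.3


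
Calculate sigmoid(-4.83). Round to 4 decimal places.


sigmoid(z) = 1 / (1 + exp(-z))
exp(-(-4.83)) = exp(4.83) = 125.211
1 + 125.211 = 126.211
1 / 126.211 = 0.0079

0.0079


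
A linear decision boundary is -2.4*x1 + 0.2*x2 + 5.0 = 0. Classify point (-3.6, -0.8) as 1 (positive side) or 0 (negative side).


Compute -2.4 * -3.6 + 0.2 * -0.8 + 5.0
= 8.64 + -0.16 + 5.0
= 13.48
Since 13.48 >= 0, the point is on the positive side.

1


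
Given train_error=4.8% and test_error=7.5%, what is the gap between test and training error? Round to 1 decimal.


Generalization gap = test_error - train_error
= 7.5 - 4.8
= 2.7%
A moderate gap.

2.7


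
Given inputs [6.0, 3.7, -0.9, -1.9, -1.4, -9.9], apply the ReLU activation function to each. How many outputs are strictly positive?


ReLU(x) = max(0, x) for each element:
ReLU(6.0) = 6.0
ReLU(3.7) = 3.7
ReLU(-0.9) = 0
ReLU(-1.9) = 0
ReLU(-1.4) = 0
ReLU(-9.9) = 0
Active neurons (>0): 2

2


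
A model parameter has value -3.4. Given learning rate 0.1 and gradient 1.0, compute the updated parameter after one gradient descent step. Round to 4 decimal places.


w_new = w_old - lr * gradient
= -3.4 - 0.1 * 1.0
= -3.4 - (0.1)
= -3.5000

-3.5000


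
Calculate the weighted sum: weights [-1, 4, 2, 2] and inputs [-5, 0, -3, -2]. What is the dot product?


Element-wise products:
-1 * -5 = 5
4 * 0 = 0
2 * -3 = -6
2 * -2 = -4
Sum = 5 + 0 + -6 + -4
= -5

-5


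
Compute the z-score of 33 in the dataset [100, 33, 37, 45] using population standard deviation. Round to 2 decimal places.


Mean = (100 + 33 + 37 + 45) / 4 = 53.75
Variance = sum((x_i - mean)^2) / n = 731.6875
Std = sqrt(731.6875) = 27.0497
Z = (x - mean) / std
= (33 - 53.75) / 27.0497
= -20.75 / 27.0497
= -0.77

-0.77


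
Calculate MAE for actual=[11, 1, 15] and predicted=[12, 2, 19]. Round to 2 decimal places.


Absolute errors: [1, 1, 4]
Sum of absolute errors = 6
MAE = 6 / 3 = 2.00

2.00


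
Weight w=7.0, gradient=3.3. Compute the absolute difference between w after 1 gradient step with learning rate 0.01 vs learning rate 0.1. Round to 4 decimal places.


With lr=0.01: w_new = 7.0 - 0.01 * 3.3 = 6.967
With lr=0.1: w_new = 7.0 - 0.1 * 3.3 = 6.67
Absolute difference = |6.967 - 6.67|
= 0.2970

0.2970


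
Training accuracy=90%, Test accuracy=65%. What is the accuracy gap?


Gap = train_accuracy - test_accuracy
= 90 - 65
= 25%
This large gap strongly indicates overfitting.

25


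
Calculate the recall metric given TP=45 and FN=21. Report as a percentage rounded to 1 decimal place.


Recall = TP / (TP + FN) * 100
= 45 / (45 + 21)
= 45 / 66
= 0.6818
= 68.2%

68.2


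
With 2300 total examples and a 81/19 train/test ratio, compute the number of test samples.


Train samples = 2300 * 81% = 1863
Test samples = 2300 - 1863
= 437

437


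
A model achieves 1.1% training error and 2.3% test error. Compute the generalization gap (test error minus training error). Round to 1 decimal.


Generalization gap = test_error - train_error
= 2.3 - 1.1
= 1.2%
A small gap suggests good generalization.

1.2


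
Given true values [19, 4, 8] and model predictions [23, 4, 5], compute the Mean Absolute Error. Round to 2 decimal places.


Absolute errors: [4, 0, 3]
Sum of absolute errors = 7
MAE = 7 / 3 = 2.33

2.33


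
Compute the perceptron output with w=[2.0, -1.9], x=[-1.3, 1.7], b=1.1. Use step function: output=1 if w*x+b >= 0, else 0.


z = w . x + b
= 2.0*-1.3 + -1.9*1.7 + 1.1
= -2.6 + -3.23 + 1.1
= -5.83 + 1.1
= -4.73
Since z = -4.73 < 0, output = 0

0


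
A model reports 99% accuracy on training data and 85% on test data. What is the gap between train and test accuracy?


Gap = train_accuracy - test_accuracy
= 99 - 85
= 14%
This gap suggests the model is overfitting.

14


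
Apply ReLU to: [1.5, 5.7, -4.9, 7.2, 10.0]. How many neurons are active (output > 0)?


ReLU(x) = max(0, x) for each element:
ReLU(1.5) = 1.5
ReLU(5.7) = 5.7
ReLU(-4.9) = 0
ReLU(7.2) = 7.2
ReLU(10.0) = 10.0
Active neurons (>0): 4

4


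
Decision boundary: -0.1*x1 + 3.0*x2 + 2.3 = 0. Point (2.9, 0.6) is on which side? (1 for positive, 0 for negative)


Compute -0.1 * 2.9 + 3.0 * 0.6 + 2.3
= -0.29 + 1.8 + 2.3
= 3.81
Since 3.81 >= 0, the point is on the positive side.

1


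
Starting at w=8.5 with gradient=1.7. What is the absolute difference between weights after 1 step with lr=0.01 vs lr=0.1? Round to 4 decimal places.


With lr=0.01: w_new = 8.5 - 0.01 * 1.7 = 8.483
With lr=0.1: w_new = 8.5 - 0.1 * 1.7 = 8.33
Absolute difference = |8.483 - 8.33|
= 0.1530

0.1530


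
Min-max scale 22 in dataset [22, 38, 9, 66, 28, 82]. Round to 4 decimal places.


Min = 9, Max = 82
Range = 82 - 9 = 73
Scaled = (x - min) / (max - min)
= (22 - 9) / 73
= 13 / 73
= 0.1781

0.1781


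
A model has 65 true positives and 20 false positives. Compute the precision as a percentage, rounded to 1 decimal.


Precision = TP / (TP + FP) * 100
= 65 / (65 + 20)
= 65 / 85
= 0.7647
= 76.5%

76.5


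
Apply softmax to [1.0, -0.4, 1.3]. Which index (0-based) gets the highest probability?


Softmax is a monotonic transformation, so it preserves the argmax.
We need to find the index of the maximum logit.
Index 0: 1.0
Index 1: -0.4
Index 2: 1.3
Maximum logit = 1.3 at index 2

2


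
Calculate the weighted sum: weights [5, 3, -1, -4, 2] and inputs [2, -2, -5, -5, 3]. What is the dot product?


Element-wise products:
5 * 2 = 10
3 * -2 = -6
-1 * -5 = 5
-4 * -5 = 20
2 * 3 = 6
Sum = 10 + -6 + 5 + 20 + 6
= 35

35


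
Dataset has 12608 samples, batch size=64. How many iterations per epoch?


Iterations per epoch = dataset_size / batch_size
= 12608 / 64
= 197

197


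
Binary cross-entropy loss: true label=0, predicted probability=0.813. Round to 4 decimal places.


For y=0: Loss = -log(1-p)
= -log(1 - 0.813)
= -log(0.187)
= -(-1.6766)
= 1.6766

1.6766


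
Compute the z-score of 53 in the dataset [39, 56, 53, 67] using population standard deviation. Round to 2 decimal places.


Mean = (39 + 56 + 53 + 67) / 4 = 53.75
Variance = sum((x_i - mean)^2) / n = 99.6875
Std = sqrt(99.6875) = 9.9844
Z = (x - mean) / std
= (53 - 53.75) / 9.9844
= -0.75 / 9.9844
= -0.08

-0.08


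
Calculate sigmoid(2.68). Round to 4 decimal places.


sigmoid(z) = 1 / (1 + exp(-z))
exp(-(2.68)) = exp(-2.68) = 0.0686
1 + 0.0686 = 1.0686
1 / 1.0686 = 0.9358

0.9358


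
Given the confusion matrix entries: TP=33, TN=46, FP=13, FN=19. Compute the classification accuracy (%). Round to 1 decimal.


Accuracy = (TP + TN) / (TP + TN + FP + FN) * 100
= (33 + 46) / (33 + 46 + 13 + 19)
= 79 / 111
= 0.7117
= 71.2%

71.2


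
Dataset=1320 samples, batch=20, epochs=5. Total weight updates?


Iterations per epoch = 1320 / 20 = 66
Total updates = iterations_per_epoch * epochs
= 66 * 5
= 330

330


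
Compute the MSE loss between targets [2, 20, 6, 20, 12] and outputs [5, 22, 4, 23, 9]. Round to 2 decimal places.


Differences: [-3, -2, 2, -3, 3]
Squared errors: [9, 4, 4, 9, 9]
Sum of squared errors = 35
MSE = 35 / 5 = 7.00

7.00


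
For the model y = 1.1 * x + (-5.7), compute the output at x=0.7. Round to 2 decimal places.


y = 1.1 * 0.7 + (-5.7)
= 0.77 + (-5.7)
= -4.93

-4.93


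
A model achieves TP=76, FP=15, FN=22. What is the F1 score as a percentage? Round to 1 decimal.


Precision = TP / (TP + FP) = 76 / 91 = 0.8352
Recall = TP / (TP + FN) = 76 / 98 = 0.7755
F1 = 2 * P * R / (P + R)
= 2 * 0.8352 * 0.7755 / (0.8352 + 0.7755)
= 1.2954 / 1.6107
= 0.8042
As percentage: 80.4%

80.4


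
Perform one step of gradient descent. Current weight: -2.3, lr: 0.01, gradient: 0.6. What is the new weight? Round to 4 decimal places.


w_new = w_old - lr * gradient
= -2.3 - 0.01 * 0.6
= -2.3 - (0.006)
= -2.3060

-2.3060


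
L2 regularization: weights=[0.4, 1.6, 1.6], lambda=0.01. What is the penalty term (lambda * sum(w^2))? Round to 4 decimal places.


Squaring each weight:
0.4^2 = 0.16
1.6^2 = 2.56
1.6^2 = 2.56
Sum of squares = 5.28
Penalty = 0.01 * 5.28 = 0.0528

0.0528


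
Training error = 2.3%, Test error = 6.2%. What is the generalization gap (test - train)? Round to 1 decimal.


Generalization gap = test_error - train_error
= 6.2 - 2.3
= 3.9%
A moderate gap.

3.9


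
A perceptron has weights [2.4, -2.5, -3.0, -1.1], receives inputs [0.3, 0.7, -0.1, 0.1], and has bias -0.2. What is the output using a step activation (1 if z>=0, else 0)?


z = w . x + b
= 2.4*0.3 + -2.5*0.7 + -3.0*-0.1 + -1.1*0.1 + -0.2
= 0.72 + -1.75 + 0.3 + -0.11 + -0.2
= -0.84 + -0.2
= -1.04
Since z = -1.04 < 0, output = 0

0


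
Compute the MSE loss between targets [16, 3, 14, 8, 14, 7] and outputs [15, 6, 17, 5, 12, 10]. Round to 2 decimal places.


Differences: [1, -3, -3, 3, 2, -3]
Squared errors: [1, 9, 9, 9, 4, 9]
Sum of squared errors = 41
MSE = 41 / 6 = 6.83

6.83
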